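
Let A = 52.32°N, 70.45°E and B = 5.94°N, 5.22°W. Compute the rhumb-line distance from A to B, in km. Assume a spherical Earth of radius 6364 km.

8694 km

Rhumb course C = atan2(Δλ, Δψ) with Δψ = ln[tan(π/4+φ₂/2)/tan(π/4+φ₁/2)] = -0.9714, Δλ = -1.3207 → C = 233.66°
d = R·|Δφ| / |cos C| = 6364·0.80948 / 0.59251 = 8694 km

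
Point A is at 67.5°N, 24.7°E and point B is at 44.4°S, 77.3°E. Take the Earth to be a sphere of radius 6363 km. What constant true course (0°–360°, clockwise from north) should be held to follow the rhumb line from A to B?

Meridional parts: M(φ₁)=+1.6149, M(φ₂)=-0.8666 → ΔM = -2.4815;  Δλ = +0.9180 rad
tan C = Δλ / ΔM = -0.3700 → C = 159.70°

159.7°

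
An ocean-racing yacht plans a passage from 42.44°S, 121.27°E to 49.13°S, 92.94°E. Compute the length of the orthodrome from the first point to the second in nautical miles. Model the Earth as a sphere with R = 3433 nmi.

cos σ = sin φ₁ sin φ₂ + cos φ₁ cos φ₂ cos Δλ
      = sin(-42.44°)sin(-49.13°) + cos(-42.44°)cos(-49.13°)cos(-28.33°) = 0.9354
σ = 20.715° → d = Rσ = 3433·0.36154 = 1241 nmi

1241 nmi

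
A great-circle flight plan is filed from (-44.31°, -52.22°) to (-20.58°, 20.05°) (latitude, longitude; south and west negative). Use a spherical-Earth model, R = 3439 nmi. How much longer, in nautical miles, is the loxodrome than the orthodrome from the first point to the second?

85 nmi

Great circle: cos σ = sin φ₁ sin φ₂ + cos φ₁ cos φ₂ cos Δλ,  σ = 1.1045 rad → d_gc = 3798.5 nmi
Rhumb line: Δψ = +0.4973, q = Δφ/Δψ = 0.8329, d_rh = R√(Δφ²+q²Δλ²) = 3883.5 nmi
Excess = 3883.5 − 3798.5 = 85.0 ≈ 85 nmi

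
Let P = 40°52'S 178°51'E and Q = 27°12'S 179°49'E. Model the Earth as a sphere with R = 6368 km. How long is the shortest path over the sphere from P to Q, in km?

cos σ = sin φ₁ sin φ₂ + cos φ₁ cos φ₂ cos Δλ
      = sin(-40.87°)sin(-27.20°) + cos(-40.87°)cos(-27.20°)cos(0.97°) = 0.9716
σ = 13.690° → d = Rσ = 6368·0.23893 = 1522 km

1522 km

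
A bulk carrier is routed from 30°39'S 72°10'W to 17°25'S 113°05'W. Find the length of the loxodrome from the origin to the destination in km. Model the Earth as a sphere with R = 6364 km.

4391 km

Rhumb course C = atan2(Δλ, Δψ) with Δψ = ln[tan(π/4+φ₂/2)/tan(π/4+φ₁/2)] = +0.2537, Δλ = -0.7141 → C = 289.56°
d = R·|Δφ| / |cos C| = 6364·0.23097 / 0.33473 = 4391 km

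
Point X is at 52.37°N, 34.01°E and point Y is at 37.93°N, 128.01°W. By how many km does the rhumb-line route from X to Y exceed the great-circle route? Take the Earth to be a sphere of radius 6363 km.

Great circle: cos σ = sin φ₁ sin φ₂ + cos φ₁ cos φ₂ cos Δλ,  σ = 1.5420 rad → d_gc = 9812.0 km
Rhumb line: Δψ = -0.3603, q = Δφ/Δψ = 0.6996, d_rh = R√(Δφ²+q²Δλ²) = 12689.3 km
Excess = 12689.3 − 9812.0 = 2877.3 ≈ 2877 km

2877 km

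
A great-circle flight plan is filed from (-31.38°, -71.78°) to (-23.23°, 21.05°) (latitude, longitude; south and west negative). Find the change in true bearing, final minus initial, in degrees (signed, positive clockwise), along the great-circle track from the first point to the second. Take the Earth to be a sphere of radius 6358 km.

Initial bearing θ₁ = atan2(sin Δλ cos φ₂, cos φ₁ sin φ₂ − sin φ₁ cos φ₂ cos Δλ) = 111.44°
Final bearing θ₂ = (initial bearing from the destination back to the start) + 180° = 59.86°
Δθ = θ₂ − θ₁ = -51.6°

-51.6°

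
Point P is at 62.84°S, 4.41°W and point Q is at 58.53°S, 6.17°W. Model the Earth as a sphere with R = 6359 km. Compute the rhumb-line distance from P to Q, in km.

488 km

Rhumb course C = atan2(Δλ, Δψ) with Δψ = ln[tan(π/4+φ₂/2)/tan(π/4+φ₁/2)] = +0.1539, Δλ = -0.0307 → C = 348.71°
d = R·|Δφ| / |cos C| = 6359·0.07522 / 0.98066 = 488 km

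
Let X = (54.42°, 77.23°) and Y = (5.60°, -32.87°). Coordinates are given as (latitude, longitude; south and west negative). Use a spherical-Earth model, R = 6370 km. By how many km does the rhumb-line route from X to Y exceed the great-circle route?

643 km

Great circle: cos σ = sin φ₁ sin φ₂ + cos φ₁ cos φ₂ cos Δλ,  σ = 1.6907 rad → d_gc = 10769.9 km
Rhumb line: Δψ = -1.0388, q = Δφ/Δψ = 0.8202, d_rh = R√(Δφ²+q²Δλ²) = 11413.3 km
Excess = 11413.3 − 10769.9 = 643.4 ≈ 643 km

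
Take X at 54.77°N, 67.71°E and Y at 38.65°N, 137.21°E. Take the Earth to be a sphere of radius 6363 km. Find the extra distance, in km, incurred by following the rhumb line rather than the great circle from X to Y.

192 km

Great circle: cos σ = sin φ₁ sin φ₂ + cos φ₁ cos φ₂ cos Δλ,  σ = 0.8394 rad → d_gc = 5340.8 km
Rhumb line: Δψ = -0.4148, q = Δφ/Δψ = 0.6783, d_rh = R√(Δφ²+q²Δλ²) = 5532.7 km
Excess = 5532.7 − 5340.8 = 191.9 ≈ 192 km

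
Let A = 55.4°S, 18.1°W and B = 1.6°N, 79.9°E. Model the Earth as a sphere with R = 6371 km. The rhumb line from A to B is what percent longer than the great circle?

3.9%

Great circle: σ = 1.6730 rad → d_gc = Rσ = 10658.4 km
Rhumb: Δφ = +0.9948, Δλ = +1.7104, Δψ = +1.1944, q = Δφ/Δψ = 0.8329 → d_rh = R√(Δφ²+q²Δλ²) = 11070.4 km
Excess = (11070.4 − 10658.4) / 10658.4 = 412.0 / 10658.4 = 3.87% ≈ 3.9%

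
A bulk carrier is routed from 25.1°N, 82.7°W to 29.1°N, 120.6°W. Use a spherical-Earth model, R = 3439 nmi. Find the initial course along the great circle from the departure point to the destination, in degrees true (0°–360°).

N = sin Δλ·cos φ₂ = -0.5367;  D = cos φ₁ sin φ₂ − sin φ₁ cos φ₂ cos Δλ = +0.1479
initial course = atan2(N, D) = 285.41°

285.4°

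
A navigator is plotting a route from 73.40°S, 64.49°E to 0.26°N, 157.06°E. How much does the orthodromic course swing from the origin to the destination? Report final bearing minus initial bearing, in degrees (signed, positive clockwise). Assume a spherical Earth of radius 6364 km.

At departure: θ₁ = atan2(sin Δλ cos φ₂, cos φ₁ sin φ₂ − sin φ₁ cos φ₂ cos Δλ) = 92.39°
At arrival: θ₂ = atan2(sin Δλ cos φ₁, −cos φ₂ sin φ₁ + sin φ₂ cos φ₁ cos Δλ) = 16.59°
Δθ = θ₂ − θ₁ = -75.8°

-75.8°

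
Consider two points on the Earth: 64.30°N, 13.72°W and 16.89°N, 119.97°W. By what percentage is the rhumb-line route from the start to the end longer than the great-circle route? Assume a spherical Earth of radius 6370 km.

8.3%

Great circle: σ = 1.4246 rad → d_gc = Rσ = 9074.7 km
Rhumb: Δφ = -0.8275, Δλ = -1.8544, Δψ = -1.1788, q = Δφ/Δψ = 0.7020 → d_rh = R√(Δφ²+q²Δλ²) = 9825.6 km
Excess = (9825.6 − 9074.7) / 9074.7 = 750.9 / 9074.7 = 8.27% ≈ 8.3%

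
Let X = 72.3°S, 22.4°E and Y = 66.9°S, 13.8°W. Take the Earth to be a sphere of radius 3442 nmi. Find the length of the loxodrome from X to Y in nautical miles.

821 nmi

Rhumb course C = atan2(Δλ, Δψ) with Δψ = ln[tan(π/4+φ₂/2)/tan(π/4+φ₁/2)] = +0.2719, Δλ = -0.6318 → C = 293.29°
d = R·|Δφ| / |cos C| = 3442·0.09425 / 0.39536 = 821 nmi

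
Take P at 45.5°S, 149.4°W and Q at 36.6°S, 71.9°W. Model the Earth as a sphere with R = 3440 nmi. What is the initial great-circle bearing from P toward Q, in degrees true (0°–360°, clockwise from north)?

110.6°

θ = atan2( sin Δλ·cos φ₂ ,  cos φ₁ sin φ₂ − sin φ₁ cos φ₂ cos Δλ )
  = atan2(+0.7838, -0.2940) = 110.56°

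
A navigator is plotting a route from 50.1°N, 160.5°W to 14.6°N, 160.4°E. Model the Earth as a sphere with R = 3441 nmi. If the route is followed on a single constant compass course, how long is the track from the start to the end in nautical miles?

Rhumb course C = atan2(Δλ, Δψ) with Δψ = ln[tan(π/4+φ₂/2)/tan(π/4+φ₁/2)] = -0.7558, Δλ = -0.6824 → C = 222.08°
d = R·|Δφ| / |cos C| = 3441·0.61959 / 0.74221 = 2873 nmi

2873 nmi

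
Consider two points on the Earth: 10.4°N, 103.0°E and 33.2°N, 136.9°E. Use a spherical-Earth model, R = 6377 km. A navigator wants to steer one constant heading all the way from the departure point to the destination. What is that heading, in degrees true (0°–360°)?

53.8°

Meridional parts: M(φ₁)=+0.1825, M(φ₂)=+0.6149 → ΔM = +0.4324;  Δλ = +0.5917 rad
tan C = Δλ / ΔM = +1.3684 → C = 53.84°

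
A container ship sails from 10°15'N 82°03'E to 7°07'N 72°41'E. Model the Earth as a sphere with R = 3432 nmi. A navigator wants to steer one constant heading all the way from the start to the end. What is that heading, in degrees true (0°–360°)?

Δψ = ln[tan(π/4+φ₂/2)/tan(π/4+φ₁/2)] = -0.0553
Δλ = -0.1635 rad (taken the short way round)
course = atan2(Δλ, Δψ) = 251.30°

251.3°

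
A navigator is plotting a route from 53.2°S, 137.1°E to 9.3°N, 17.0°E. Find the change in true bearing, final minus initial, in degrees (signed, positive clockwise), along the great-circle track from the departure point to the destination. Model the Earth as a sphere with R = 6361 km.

At departure: θ₁ = atan2(sin Δλ cos φ₂, cos φ₁ sin φ₂ − sin φ₁ cos φ₂ cos Δλ) = 250.67°
At arrival: θ₂ = atan2(sin Δλ cos φ₁, −cos φ₂ sin φ₁ + sin φ₂ cos φ₁ cos Δλ) = 325.06°
Δθ = θ₂ − θ₁ = +74.4°

+74.4°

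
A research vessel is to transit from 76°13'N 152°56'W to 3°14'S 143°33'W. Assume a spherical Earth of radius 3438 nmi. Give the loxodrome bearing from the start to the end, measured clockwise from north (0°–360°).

Meridional parts: M(φ₁)=+2.1131, M(φ₂)=-0.0565 → ΔM = -2.1695;  Δλ = +0.1638 rad
tan C = Δλ / ΔM = -0.0755 → C = 175.68°

175.7°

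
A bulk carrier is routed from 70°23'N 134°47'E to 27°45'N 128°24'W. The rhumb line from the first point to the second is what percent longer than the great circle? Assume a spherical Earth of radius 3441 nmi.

8.2%

Great circle: σ = 1.1556 rad → d_gc = Rσ = 3976.6 nmi
Rhumb: Δφ = -0.7441, Δλ = +1.6898, Δψ = -1.2507, q = Δφ/Δψ = 0.5949 → d_rh = R√(Δφ²+q²Δλ²) = 4303.8 nmi
Excess = (4303.8 − 3976.6) / 3976.6 = 327.2 / 3976.6 = 8.23% ≈ 8.2%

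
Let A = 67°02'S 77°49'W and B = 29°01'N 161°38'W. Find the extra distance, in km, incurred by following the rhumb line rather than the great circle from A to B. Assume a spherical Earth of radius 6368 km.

Great circle: cos σ = sin φ₁ sin φ₂ + cos φ₁ cos φ₂ cos Δλ,  σ = 1.9931 rad → d_gc = 12692.1 km
Rhumb line: Δψ = +2.1234, q = Δφ/Δψ = 0.7895, d_rh = R√(Δφ²+q²Δλ²) = 12963.4 km
Excess = 12963.4 − 12692.1 = 271.3 ≈ 271 km

271 km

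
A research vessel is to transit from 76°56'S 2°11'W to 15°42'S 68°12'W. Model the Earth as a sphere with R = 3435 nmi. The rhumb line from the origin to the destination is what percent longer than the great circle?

Great circle: σ = 1.2110 rad → d_gc = Rσ = 4159.9 nmi
Rhumb: Δφ = +1.0687, Δλ = -1.1522, Δψ = +1.8895, q = Δφ/Δψ = 0.5656 → d_rh = R√(Δφ²+q²Δλ²) = 4299.8 nmi
Excess = (4299.8 − 4159.9) / 4159.9 = 139.9 / 4159.9 = 3.36% ≈ 3.4%

3.4%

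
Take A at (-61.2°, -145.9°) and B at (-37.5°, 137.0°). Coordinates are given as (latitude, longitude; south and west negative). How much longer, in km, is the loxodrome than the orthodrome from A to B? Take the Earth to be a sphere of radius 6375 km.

282 km

Great circle: cos σ = sin φ₁ sin φ₂ + cos φ₁ cos φ₂ cos Δλ,  σ = 0.9036 rad → d_gc = 5760.4 km
Rhumb line: Δψ = +0.6527, q = Δφ/Δψ = 0.6338, d_rh = R√(Δφ²+q²Δλ²) = 6042.5 km
Excess = 6042.5 − 5760.4 = 282.1 ≈ 282 km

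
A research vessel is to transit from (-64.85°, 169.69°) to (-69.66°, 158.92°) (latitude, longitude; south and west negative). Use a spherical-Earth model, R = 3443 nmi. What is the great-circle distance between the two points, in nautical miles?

Haversine: a = sin²(Δφ/2)+cos φ₁ cos φ₂ sin²(Δλ/2) = 0.00306;  σ = 2·atan2(√a,√(1−a))
σ = 6.344° → d = Rσ = 3443·0.11073 = 381 nmi

381 nmi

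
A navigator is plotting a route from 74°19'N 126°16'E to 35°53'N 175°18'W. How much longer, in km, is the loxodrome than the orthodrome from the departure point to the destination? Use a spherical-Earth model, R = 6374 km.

162 km

Great circle: cos σ = sin φ₁ sin φ₂ + cos φ₁ cos φ₂ cos Δλ,  σ = 0.8244 rad → d_gc = 5255.0 km
Rhumb line: Δψ = -1.3107, q = Δφ/Δψ = 0.5118, d_rh = R√(Δφ²+q²Δλ²) = 5417.4 km
Excess = 5417.4 − 5255.0 = 162.4 ≈ 162 km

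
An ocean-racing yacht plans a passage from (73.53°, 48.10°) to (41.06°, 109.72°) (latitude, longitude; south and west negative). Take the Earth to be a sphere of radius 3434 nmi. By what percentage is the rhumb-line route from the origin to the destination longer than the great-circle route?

Great circle: σ = 0.7503 rad → d_gc = Rσ = 2576.4 nmi
Rhumb: Δφ = -0.5667, Δλ = +1.0755, Δψ = -1.1457, q = Δφ/Δψ = 0.4947 → d_rh = R√(Δφ²+q²Δλ²) = 2669.2 nmi
Excess = (2669.2 − 2576.4) / 2576.4 = 92.8 / 2576.4 = 3.60% ≈ 3.6%

3.6%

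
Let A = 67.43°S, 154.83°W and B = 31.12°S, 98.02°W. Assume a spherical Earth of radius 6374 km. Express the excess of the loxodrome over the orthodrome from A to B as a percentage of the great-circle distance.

2.6%

Great circle: σ = 0.8538 rad → d_gc = Rσ = 5442.2 km
Rhumb: Δφ = +0.6337, Δλ = +0.9915, Δψ = +1.0397, q = Δφ/Δψ = 0.6095 → d_rh = R√(Δφ²+q²Δλ²) = 5581.8 km
Excess = (5581.8 − 5442.2) / 5442.2 = 139.6 / 5442.2 = 2.57% ≈ 2.6%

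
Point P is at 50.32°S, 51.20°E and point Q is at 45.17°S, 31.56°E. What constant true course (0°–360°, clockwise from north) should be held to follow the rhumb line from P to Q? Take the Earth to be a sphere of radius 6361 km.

Meridional parts: M(φ₁)=-1.0194, M(φ₂)=-0.8856 → ΔM = +0.1338;  Δλ = -0.3428 rad
tan C = Δλ / ΔM = -2.5614 → C = 291.33°

291.3°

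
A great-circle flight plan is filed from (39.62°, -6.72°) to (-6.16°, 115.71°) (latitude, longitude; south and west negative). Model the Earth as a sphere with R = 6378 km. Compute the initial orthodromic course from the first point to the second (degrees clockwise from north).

N = sin Δλ·cos φ₂ = +0.8392;  D = cos φ₁ sin φ₂ − sin φ₁ cos φ₂ cos Δλ = +0.2573
initial course = atan2(N, D) = 72.95°

73.0°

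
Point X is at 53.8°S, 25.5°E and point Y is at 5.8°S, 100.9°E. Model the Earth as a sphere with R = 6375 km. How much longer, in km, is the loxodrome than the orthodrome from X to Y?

Great circle: cos σ = sin φ₁ sin φ₂ + cos φ₁ cos φ₂ cos Δλ,  σ = 1.3391 rad → d_gc = 8536.6 km
Rhumb line: Δψ = +1.0169, q = Δφ/Δψ = 0.8239, d_rh = R√(Δφ²+q²Δλ²) = 8734.8 km
Excess = 8734.8 − 8536.6 = 198.2 ≈ 198 km

198 km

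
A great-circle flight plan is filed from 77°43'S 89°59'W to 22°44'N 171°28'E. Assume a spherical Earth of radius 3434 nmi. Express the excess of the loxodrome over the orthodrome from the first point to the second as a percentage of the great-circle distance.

5.2%

Great circle: σ = 1.9897 rad → d_gc = Rσ = 6832.7 nmi
Rhumb: Δφ = +1.7532, Δλ = -1.7200, Δψ = +2.6369, q = Δφ/Δψ = 0.6649 → d_rh = R√(Δφ²+q²Δλ²) = 7188.0 nmi
Excess = (7188.0 − 6832.7) / 6832.7 = 355.3 / 6832.7 = 5.20% ≈ 5.2%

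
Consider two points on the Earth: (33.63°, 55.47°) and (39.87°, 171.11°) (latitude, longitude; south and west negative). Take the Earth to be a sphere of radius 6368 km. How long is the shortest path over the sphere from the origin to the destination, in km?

9502 km

cos σ = sin φ₁ sin φ₂ + cos φ₁ cos φ₂ cos Δλ
      = sin(33.63°)sin(39.87°) + cos(33.63°)cos(39.87°)cos(115.64°) = 0.0785
σ = 85.497° → d = Rσ = 6368·1.49221 = 9502 km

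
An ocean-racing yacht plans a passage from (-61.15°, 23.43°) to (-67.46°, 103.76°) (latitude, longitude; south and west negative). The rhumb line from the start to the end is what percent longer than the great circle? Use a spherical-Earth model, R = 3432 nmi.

Great circle: σ = 0.5734 rad → d_gc = Rσ = 1968.0 nmi
Rhumb: Δφ = -0.1101, Δλ = +1.4020, Δψ = -0.2553, q = Δφ/Δψ = 0.4315 → d_rh = R√(Δφ²+q²Δλ²) = 2110.2 nmi
Excess = (2110.2 − 1968.0) / 1968.0 = 142.2 / 1968.0 = 7.23% ≈ 7.2%

7.2%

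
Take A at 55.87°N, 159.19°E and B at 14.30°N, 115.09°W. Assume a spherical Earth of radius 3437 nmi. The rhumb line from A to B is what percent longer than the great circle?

4.0%

Great circle: σ = 1.3232 rad → d_gc = Rσ = 4548.0 nmi
Rhumb: Δφ = -0.7255, Δλ = +1.4961, Δψ = -0.9288, q = Δφ/Δψ = 0.7812 → d_rh = R√(Δφ²+q²Δλ²) = 4727.9 nmi
Excess = (4727.9 − 4548.0) / 4548.0 = 179.9 / 4548.0 = 3.96% ≈ 4.0%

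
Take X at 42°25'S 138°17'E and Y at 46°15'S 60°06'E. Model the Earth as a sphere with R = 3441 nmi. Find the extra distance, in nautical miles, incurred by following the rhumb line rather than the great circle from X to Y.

Great circle: cos σ = sin φ₁ sin φ₂ + cos φ₁ cos φ₂ cos Δλ,  σ = 0.9375 rad → d_gc = 3226.0 nmi
Rhumb line: Δψ = -0.0936, q = Δφ/Δψ = 0.7149, d_rh = R√(Δφ²+q²Δλ²) = 3364.6 nmi
Excess = 3364.6 − 3226.0 = 138.6 ≈ 139 nmi

139 nmi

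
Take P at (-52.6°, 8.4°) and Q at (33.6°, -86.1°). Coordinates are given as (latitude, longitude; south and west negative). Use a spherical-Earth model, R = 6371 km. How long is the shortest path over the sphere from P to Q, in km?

13192 km

Haversine: a = sin²(Δφ/2)+cos φ₁ cos φ₂ sin²(Δλ/2) = 0.73966;  σ = 2·atan2(√a,√(1−a))
σ = 118.641° → d = Rσ = 6371·2.07067 = 13192 km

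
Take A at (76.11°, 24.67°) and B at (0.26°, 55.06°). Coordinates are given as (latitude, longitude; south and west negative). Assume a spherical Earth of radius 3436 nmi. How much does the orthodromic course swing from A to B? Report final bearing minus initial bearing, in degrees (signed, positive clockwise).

+24.0°

At departure: θ₁ = atan2(sin Δλ cos φ₂, cos φ₁ sin φ₂ − sin φ₁ cos φ₂ cos Δλ) = 148.83°
At arrival: θ₂ = atan2(sin Δλ cos φ₁, −cos φ₂ sin φ₁ + sin φ₂ cos φ₁ cos Δλ) = 172.86°
Δθ = θ₂ − θ₁ = +24.0°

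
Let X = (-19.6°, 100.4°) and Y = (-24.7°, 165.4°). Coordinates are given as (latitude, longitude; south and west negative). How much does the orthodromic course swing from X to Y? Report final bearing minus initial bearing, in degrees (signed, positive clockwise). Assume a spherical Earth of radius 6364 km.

-27.0°

At departure: θ₁ = atan2(sin Δλ cos φ₂, cos φ₁ sin φ₂ − sin φ₁ cos φ₂ cos Δλ) = 107.83°
At arrival: θ₂ = atan2(sin Δλ cos φ₁, −cos φ₂ sin φ₁ + sin φ₂ cos φ₁ cos Δλ) = 80.79°
Δθ = θ₂ − θ₁ = -27.0°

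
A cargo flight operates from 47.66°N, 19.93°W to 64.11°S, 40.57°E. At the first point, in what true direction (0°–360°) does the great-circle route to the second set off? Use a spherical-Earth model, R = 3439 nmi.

N = sin Δλ·cos φ₂ = +0.3800;  D = cos φ₁ sin φ₂ − sin φ₁ cos φ₂ cos Δλ = -0.7649
initial course = atan2(N, D) = 153.58°

153.6°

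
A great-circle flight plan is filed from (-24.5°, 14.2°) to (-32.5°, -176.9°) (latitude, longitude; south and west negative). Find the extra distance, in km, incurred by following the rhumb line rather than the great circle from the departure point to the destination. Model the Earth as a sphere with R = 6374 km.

2940 km

Great circle: cos σ = sin φ₁ sin φ₂ + cos φ₁ cos φ₂ cos Δλ,  σ = 2.1297 rad → d_gc = 13574.9 km
Rhumb line: Δψ = -0.1591, q = Δφ/Δψ = 0.8777, d_rh = R√(Δφ²+q²Δλ²) = 16515.3 km
Excess = 16515.3 − 13574.9 = 2940.4 ≈ 2940 km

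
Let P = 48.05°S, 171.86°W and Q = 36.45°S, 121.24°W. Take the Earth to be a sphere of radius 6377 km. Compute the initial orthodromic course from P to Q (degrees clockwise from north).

N = sin Δλ·cos φ₂ = +0.6217;  D = cos φ₁ sin φ₂ − sin φ₁ cos φ₂ cos Δλ = -0.0176
initial course = atan2(N, D) = 91.62°

91.6°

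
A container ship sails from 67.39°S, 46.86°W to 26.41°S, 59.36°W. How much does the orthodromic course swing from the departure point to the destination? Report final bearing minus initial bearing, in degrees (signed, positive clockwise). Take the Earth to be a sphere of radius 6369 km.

At departure: θ₁ = atan2(sin Δλ cos φ₂, cos φ₁ sin φ₂ − sin φ₁ cos φ₂ cos Δλ) = 343.05°
At arrival: θ₂ = atan2(sin Δλ cos φ₁, −cos φ₂ sin φ₁ + sin φ₂ cos φ₁ cos Δλ) = 352.81°
Δθ = θ₂ − θ₁ = +9.8°

+9.8°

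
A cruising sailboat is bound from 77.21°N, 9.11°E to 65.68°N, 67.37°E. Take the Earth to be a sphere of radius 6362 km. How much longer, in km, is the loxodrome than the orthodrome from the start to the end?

90 km

Great circle: cos σ = sin φ₁ sin φ₂ + cos φ₁ cos φ₂ cos Δλ,  σ = 0.3580 rad → d_gc = 2277.4 km
Rhumb line: Δψ = -0.6536, q = Δφ/Δψ = 0.3079, d_rh = R√(Δφ²+q²Δλ²) = 2367.6 km
Excess = 2367.6 − 2277.4 = 90.2 ≈ 90 km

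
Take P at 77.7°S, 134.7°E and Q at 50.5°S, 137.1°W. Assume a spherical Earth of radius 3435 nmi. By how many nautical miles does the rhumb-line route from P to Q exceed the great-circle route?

Great circle: cos σ = sin φ₁ sin φ₂ + cos φ₁ cos φ₂ cos Δλ,  σ = 0.7103 rad → d_gc = 2439.9 nmi
Rhumb line: Δψ = +1.2036, q = Δφ/Δψ = 0.3944, d_rh = R√(Δφ²+q²Δλ²) = 2647.5 nmi
Excess = 2647.5 − 2439.9 = 207.6 ≈ 208 nmi

208 nmi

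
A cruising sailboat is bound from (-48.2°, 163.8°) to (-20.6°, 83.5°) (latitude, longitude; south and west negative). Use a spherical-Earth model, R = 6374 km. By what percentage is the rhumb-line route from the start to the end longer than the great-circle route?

Great circle: σ = 1.1946 rad → d_gc = Rσ = 7614.2 km
Rhumb: Δφ = +0.4817, Δλ = -1.4015, Δψ = +0.5951, q = Δφ/Δψ = 0.8094 → d_rh = R√(Δφ²+q²Δλ²) = 7855.4 km
Excess = (7855.4 − 7614.2) / 7614.2 = 241.2 / 7614.2 = 3.17% ≈ 3.2%

3.2%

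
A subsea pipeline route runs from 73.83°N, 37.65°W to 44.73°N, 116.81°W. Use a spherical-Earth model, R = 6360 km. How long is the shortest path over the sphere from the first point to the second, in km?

Haversine: a = sin²(Δφ/2)+cos φ₁ cos φ₂ sin²(Δλ/2) = 0.14343;  σ = 2·atan2(√a,√(1−a))
σ = 44.510° → d = Rσ = 6360·0.77684 = 4941 km

4941 km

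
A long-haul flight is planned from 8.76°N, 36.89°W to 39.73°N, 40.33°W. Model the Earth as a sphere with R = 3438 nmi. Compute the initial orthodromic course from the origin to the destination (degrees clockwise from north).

354.9°

θ = atan2( sin Δλ·cos φ₂ ,  cos φ₁ sin φ₂ − sin φ₁ cos φ₂ cos Δλ )
  = atan2(-0.0461, +0.5148) = 354.88°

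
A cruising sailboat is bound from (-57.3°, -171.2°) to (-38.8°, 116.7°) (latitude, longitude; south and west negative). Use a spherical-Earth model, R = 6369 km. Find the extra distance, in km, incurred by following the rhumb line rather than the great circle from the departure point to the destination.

221 km

Great circle: cos σ = sin φ₁ sin φ₂ + cos φ₁ cos φ₂ cos Δλ,  σ = 0.8544 rad → d_gc = 5441.4 km
Rhumb line: Δψ = +0.4905, q = Δφ/Δψ = 0.6582, d_rh = R√(Δφ²+q²Δλ²) = 5662.3 km
Excess = 5662.3 − 5441.4 = 220.9 ≈ 221 km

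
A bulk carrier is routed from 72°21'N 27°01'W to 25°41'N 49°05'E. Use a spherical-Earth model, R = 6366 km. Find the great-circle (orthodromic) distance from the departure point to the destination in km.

Haversine: a = sin²(Δφ/2)+cos φ₁ cos φ₂ sin²(Δλ/2) = 0.26068;  σ = 2·atan2(√a,√(1−a))
σ = 61.404° → d = Rσ = 6366·1.07169 = 6822 km

6822 km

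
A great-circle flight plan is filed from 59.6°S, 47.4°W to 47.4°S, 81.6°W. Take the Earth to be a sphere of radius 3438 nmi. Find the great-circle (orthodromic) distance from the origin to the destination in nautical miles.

Haversine: a = sin²(Δφ/2)+cos φ₁ cos φ₂ sin²(Δλ/2) = 0.04091;  σ = 2·atan2(√a,√(1−a))
σ = 23.338° → d = Rσ = 3438·0.40732 = 1400 nmi

1400 nmi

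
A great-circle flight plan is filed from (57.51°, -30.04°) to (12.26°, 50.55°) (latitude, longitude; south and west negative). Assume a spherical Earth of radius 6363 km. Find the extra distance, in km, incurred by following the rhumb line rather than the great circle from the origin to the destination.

285 km

Great circle: cos σ = sin φ₁ sin φ₂ + cos φ₁ cos φ₂ cos Δλ,  σ = 1.3027 rad → d_gc = 8288.8 km
Rhumb line: Δψ = -1.0175, q = Δφ/Δψ = 0.7762, d_rh = R√(Δφ²+q²Δλ²) = 8573.8 km
Excess = 8573.8 − 8288.8 = 285.0 ≈ 285 km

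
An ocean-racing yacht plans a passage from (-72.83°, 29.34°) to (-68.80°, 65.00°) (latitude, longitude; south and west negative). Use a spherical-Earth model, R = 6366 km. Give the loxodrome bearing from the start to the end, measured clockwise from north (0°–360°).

71.0°

Meridional parts: M(φ₁)=-1.8907, M(φ₂)=-1.6759 → ΔM = +0.2148;  Δλ = +0.6224 rad
tan C = Δλ / ΔM = +2.8973 → C = 70.96°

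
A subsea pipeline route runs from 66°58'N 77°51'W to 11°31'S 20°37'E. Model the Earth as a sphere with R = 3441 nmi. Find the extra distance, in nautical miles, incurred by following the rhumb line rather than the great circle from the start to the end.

Great circle: cos σ = sin φ₁ sin φ₂ + cos φ₁ cos φ₂ cos Δλ,  σ = 1.8134 rad → d_gc = 6239.7 nmi
Rhumb line: Δψ = -1.7932, q = Δφ/Δψ = 0.7639, d_rh = R√(Δφ²+q²Δλ²) = 6528.6 nmi
Excess = 6528.6 − 6239.7 = 288.9 ≈ 289 nmi

289 nmi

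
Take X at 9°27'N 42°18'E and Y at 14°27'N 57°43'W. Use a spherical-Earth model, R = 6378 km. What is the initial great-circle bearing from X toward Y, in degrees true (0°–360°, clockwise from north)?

286.0°

N = sin Δλ·cos φ₂ = -0.9536;  D = cos φ₁ sin φ₂ − sin φ₁ cos φ₂ cos Δλ = +0.2738
initial course = atan2(N, D) = 286.02°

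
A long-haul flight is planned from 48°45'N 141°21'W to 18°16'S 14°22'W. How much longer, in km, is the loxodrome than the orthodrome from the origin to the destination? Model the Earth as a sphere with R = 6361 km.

Great circle: cos σ = sin φ₁ sin φ₂ + cos φ₁ cos φ₂ cos Δλ,  σ = 2.2298 rad → d_gc = 14183.7 km
Rhumb line: Δψ = -1.3015, q = Δφ/Δψ = 0.8987, d_rh = R√(Δφ²+q²Δλ²) = 14692.5 km
Excess = 14692.5 − 14183.7 = 508.8 ≈ 509 km

509 km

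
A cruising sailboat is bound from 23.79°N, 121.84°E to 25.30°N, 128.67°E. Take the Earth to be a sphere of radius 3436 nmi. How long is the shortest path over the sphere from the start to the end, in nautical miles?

383 nmi

Haversine: a = sin²(Δφ/2)+cos φ₁ cos φ₂ sin²(Δλ/2) = 0.00311;  σ = 2·atan2(√a,√(1−a))
σ = 6.393° → d = Rσ = 3436·0.11157 = 383 nmi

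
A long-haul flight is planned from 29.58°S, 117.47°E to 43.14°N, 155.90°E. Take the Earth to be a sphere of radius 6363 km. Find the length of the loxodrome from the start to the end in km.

8983 km

Rhumb course C = atan2(Δλ, Δψ) with Δψ = ln[tan(π/4+φ₂/2)/tan(π/4+φ₁/2)] = +1.3770, Δλ = +0.6707 → C = 25.97°
d = R·|Δφ| / |cos C| = 6363·1.26920 / 0.89903 = 8983 km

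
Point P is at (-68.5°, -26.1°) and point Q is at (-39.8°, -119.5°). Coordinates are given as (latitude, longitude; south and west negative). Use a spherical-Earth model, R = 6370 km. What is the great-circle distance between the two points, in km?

Haversine: a = sin²(Δφ/2)+cos φ₁ cos φ₂ sin²(Δλ/2) = 0.21056;  σ = 2·atan2(√a,√(1−a))
σ = 54.629° → d = Rσ = 6370·0.95345 = 6074 km

6074 km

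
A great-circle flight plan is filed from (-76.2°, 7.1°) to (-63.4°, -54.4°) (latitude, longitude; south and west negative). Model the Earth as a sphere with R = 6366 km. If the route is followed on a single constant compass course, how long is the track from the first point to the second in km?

2687 km

Δψ = ln[tan(π/4+φ₂/2)/tan(π/4+φ₁/2)] = +0.6696;  Δφ = +0.2234 rad,  Δλ = -1.0734 rad
q = Δφ/Δψ = 0.3336
d = R·√(Δφ² + q²Δλ²) = 6366·0.42209 = 2687 km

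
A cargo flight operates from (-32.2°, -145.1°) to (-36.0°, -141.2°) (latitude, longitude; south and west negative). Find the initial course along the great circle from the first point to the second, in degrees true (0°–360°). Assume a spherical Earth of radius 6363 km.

N = sin Δλ·cos φ₂ = +0.0550;  D = cos φ₁ sin φ₂ − sin φ₁ cos φ₂ cos Δλ = -0.0673
initial course = atan2(N, D) = 140.72°

140.7°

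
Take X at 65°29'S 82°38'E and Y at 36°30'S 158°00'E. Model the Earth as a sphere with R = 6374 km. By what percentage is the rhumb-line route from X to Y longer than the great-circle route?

4.9%

Great circle: σ = 0.8951 rad → d_gc = Rσ = 5705.2 km
Rhumb: Δφ = +0.5059, Δλ = +1.3154, Δψ = +0.8415, q = Δφ/Δψ = 0.6011 → d_rh = R√(Δφ²+q²Δλ²) = 5983.2 km
Excess = (5983.2 − 5705.2) / 5705.2 = 278.0 / 5705.2 = 4.87% ≈ 4.9%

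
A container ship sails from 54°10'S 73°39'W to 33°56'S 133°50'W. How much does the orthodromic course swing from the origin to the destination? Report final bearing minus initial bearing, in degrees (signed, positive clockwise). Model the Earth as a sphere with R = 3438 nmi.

+44.5°

Initial bearing θ₁ = atan2(sin Δλ cos φ₂, cos φ₁ sin φ₂ − sin φ₁ cos φ₂ cos Δλ) = 270.61°
Final bearing θ₂ = (initial bearing from the destination back to the start) + 180° = 315.13°
Δθ = θ₂ − θ₁ = +44.5°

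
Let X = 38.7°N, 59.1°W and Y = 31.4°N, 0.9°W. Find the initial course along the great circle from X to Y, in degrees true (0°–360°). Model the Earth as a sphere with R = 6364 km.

θ = atan2( sin Δλ·cos φ₂ ,  cos φ₁ sin φ₂ − sin φ₁ cos φ₂ cos Δλ )
  = atan2(+0.7254, +0.1254) = 80.19°

80.2°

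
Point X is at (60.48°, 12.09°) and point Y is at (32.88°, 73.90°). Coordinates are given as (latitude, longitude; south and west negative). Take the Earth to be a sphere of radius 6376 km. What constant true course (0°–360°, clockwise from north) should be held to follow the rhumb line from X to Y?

Meridional parts: M(φ₁)=+1.3338, M(φ₂)=+0.6082 → ΔM = -0.7256;  Δλ = +1.0788 rad
tan C = Δλ / ΔM = -1.4867 → C = 123.93°

123.9°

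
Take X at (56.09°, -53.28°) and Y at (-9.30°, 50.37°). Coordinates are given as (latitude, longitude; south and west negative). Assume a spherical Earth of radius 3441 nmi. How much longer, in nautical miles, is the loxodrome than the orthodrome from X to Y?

239 nmi

Great circle: cos σ = sin φ₁ sin φ₂ + cos φ₁ cos φ₂ cos Δλ,  σ = 1.8380 rad → d_gc = 6324.6 nmi
Rhumb line: Δψ = -1.3509, q = Δφ/Δψ = 0.8448, d_rh = R√(Δφ²+q²Δλ²) = 6563.4 nmi
Excess = 6563.4 − 6324.6 = 238.8 ≈ 239 nmi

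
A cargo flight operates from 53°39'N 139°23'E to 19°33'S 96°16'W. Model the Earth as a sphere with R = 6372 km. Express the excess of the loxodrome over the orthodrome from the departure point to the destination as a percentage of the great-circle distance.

4.2%

Great circle: σ = 2.1953 rad → d_gc = Rσ = 13988.3 km
Rhumb: Δφ = -1.2776, Δλ = +2.1703, Δψ = -1.4619, q = Δφ/Δψ = 0.8739 → d_rh = R√(Δφ²+q²Δλ²) = 14572.0 km
Excess = (14572.0 − 13988.3) / 13988.3 = 583.7 / 13988.3 = 4.17% ≈ 4.2%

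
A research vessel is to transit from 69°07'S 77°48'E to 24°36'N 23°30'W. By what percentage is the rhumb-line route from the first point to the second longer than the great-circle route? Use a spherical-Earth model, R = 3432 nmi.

Great circle: σ = 2.0403 rad → d_gc = Rσ = 7002.3 nmi
Rhumb: Δφ = +1.6357, Δλ = -1.7680, Δψ = +2.1345, q = Δφ/Δψ = 0.7663 → d_rh = R√(Δφ²+q²Δλ²) = 7289.3 nmi
Excess = (7289.3 − 7002.3) / 7002.3 = 287.0 / 7002.3 = 4.10% ≈ 4.1%

4.1%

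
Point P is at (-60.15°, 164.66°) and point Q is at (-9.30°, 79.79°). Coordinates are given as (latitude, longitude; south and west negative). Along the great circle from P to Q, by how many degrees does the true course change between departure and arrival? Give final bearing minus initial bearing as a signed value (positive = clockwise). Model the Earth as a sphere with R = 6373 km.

+59.9°

Initial bearing θ₁ = atan2(sin Δλ cos φ₂, cos φ₁ sin φ₂ − sin φ₁ cos φ₂ cos Δλ) = 269.77°
Final bearing θ₂ = (initial bearing from the destination back to the start) + 180° = 329.71°
Δθ = θ₂ − θ₁ = +59.9°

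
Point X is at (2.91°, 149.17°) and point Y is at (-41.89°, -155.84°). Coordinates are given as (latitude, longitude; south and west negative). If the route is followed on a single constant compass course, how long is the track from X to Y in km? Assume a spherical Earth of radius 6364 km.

7469 km

Rhumb course C = atan2(Δλ, Δψ) with Δψ = ln[tan(π/4+φ₂/2)/tan(π/4+φ₁/2)] = -0.8574, Δλ = +0.9598 → C = 131.78°
d = R·|Δφ| / |cos C| = 6364·0.78191 / 0.66622 = 7469 km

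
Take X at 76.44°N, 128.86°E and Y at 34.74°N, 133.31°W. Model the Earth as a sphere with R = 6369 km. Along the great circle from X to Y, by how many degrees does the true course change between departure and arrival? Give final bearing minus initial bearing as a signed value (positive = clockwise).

+90.7°

Initial bearing θ₁ = atan2(sin Δλ cos φ₂, cos φ₁ sin φ₂ − sin φ₁ cos φ₂ cos Δλ) = 73.42°
Final bearing θ₂ = (initial bearing from the destination back to the start) + 180° = 164.13°
Δθ = θ₂ − θ₁ = +90.7°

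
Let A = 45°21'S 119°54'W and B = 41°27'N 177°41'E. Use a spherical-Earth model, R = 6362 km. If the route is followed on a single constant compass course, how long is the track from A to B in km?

11474 km

Rhumb course C = atan2(Δλ, Δψ) with Δψ = ln[tan(π/4+φ₂/2)/tan(π/4+φ₁/2)] = +1.6863, Δλ = -1.0894 → C = 327.14°
d = R·|Δφ| / |cos C| = 6362·1.51495 / 0.83998 = 11474 km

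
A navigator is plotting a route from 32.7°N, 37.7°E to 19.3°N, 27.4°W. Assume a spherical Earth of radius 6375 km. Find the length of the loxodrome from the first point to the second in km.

Δψ = ln[tan(π/4+φ₂/2)/tan(π/4+φ₁/2)] = -0.2611;  Δφ = -0.2339 rad,  Δλ = -1.1362 rad
q = Δφ/Δψ = 0.8958
d = R·√(Δφ² + q²Δλ²) = 6375·1.04430 = 6657 km

6657 km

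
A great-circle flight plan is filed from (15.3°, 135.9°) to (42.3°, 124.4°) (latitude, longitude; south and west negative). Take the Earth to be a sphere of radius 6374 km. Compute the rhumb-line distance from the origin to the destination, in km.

3200 km

Rhumb course C = atan2(Δλ, Δψ) with Δψ = ln[tan(π/4+φ₂/2)/tan(π/4+φ₁/2)] = +0.5460, Δλ = -0.2007 → C = 339.82°
d = R·|Δφ| / |cos C| = 6374·0.47124 / 0.93858 = 3200 km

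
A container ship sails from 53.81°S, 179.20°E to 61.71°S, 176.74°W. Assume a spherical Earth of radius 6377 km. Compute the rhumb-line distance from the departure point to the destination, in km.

Δψ = ln[tan(π/4+φ₂/2)/tan(π/4+φ₁/2)] = -0.2597;  Δφ = -0.1379 rad,  Δλ = +0.0709 rad
q = Δφ/Δψ = 0.5309
d = R·√(Δφ² + q²Δλ²) = 6377·0.14292 = 911 km

911 km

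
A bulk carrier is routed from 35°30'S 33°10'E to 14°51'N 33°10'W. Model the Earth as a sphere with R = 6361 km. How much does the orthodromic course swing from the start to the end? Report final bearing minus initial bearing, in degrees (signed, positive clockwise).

+14.7°

At departure: θ₁ = atan2(sin Δλ cos φ₂, cos φ₁ sin φ₂ − sin φ₁ cos φ₂ cos Δλ) = 296.11°
At arrival: θ₂ = atan2(sin Δλ cos φ₁, −cos φ₂ sin φ₁ + sin φ₂ cos φ₁ cos Δλ) = 310.86°
Δθ = θ₂ − θ₁ = +14.7°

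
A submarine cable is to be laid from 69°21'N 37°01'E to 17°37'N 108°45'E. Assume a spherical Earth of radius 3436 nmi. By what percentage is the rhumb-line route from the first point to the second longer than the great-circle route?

Great circle: σ = 1.1717 rad → d_gc = Rσ = 4026.1 nmi
Rhumb: Δφ = -0.9029, Δλ = +1.2520, Δψ = -1.3903, q = Δφ/Δψ = 0.6494 → d_rh = R√(Δφ²+q²Δλ²) = 4174.9 nmi
Excess = (4174.9 − 4026.1) / 4026.1 = 148.8 / 4026.1 = 3.70% ≈ 3.7%

3.7%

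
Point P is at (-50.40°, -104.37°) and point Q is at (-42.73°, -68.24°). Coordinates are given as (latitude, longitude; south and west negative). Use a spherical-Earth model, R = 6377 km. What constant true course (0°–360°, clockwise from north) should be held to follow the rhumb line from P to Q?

Meridional parts: M(φ₁)=-1.0216, M(φ₂)=-0.8264 → ΔM = +0.1952;  Δλ = +0.6306 rad
tan C = Δλ / ΔM = +3.2308 → C = 72.80°

72.8°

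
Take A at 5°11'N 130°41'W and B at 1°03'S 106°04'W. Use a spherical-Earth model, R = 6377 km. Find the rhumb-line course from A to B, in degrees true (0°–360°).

104.2°

Δψ = ln[tan(π/4+φ₂/2)/tan(π/4+φ₁/2)] = -0.1089
Δλ = +0.4296 rad (taken the short way round)
course = atan2(Δλ, Δψ) = 104.23°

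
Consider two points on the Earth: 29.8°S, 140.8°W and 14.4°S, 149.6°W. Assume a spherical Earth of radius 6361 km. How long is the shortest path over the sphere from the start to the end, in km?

Haversine: a = sin²(Δφ/2)+cos φ₁ cos φ₂ sin²(Δλ/2) = 0.02290;  σ = 2·atan2(√a,√(1−a))
σ = 17.407° → d = Rσ = 6361·0.30382 = 1933 km

1933 km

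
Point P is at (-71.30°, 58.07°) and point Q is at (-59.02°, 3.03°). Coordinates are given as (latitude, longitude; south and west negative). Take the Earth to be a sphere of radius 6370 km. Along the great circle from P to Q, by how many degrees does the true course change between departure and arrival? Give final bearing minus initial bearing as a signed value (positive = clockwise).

+50.9°

At departure: θ₁ = atan2(sin Δλ cos φ₂, cos φ₁ sin φ₂ − sin φ₁ cos φ₂ cos Δλ) = 270.61°
At arrival: θ₂ = atan2(sin Δλ cos φ₁, −cos φ₂ sin φ₁ + sin φ₂ cos φ₁ cos Δλ) = 321.48°
Δθ = θ₂ − θ₁ = +50.9°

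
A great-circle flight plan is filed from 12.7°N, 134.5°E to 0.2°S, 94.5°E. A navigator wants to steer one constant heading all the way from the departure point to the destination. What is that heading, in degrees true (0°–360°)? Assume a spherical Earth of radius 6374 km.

252.0°

Δψ = ln[tan(π/4+φ₂/2)/tan(π/4+φ₁/2)] = -0.2270
Δλ = -0.6981 rad (taken the short way round)
course = atan2(Δλ, Δψ) = 251.99°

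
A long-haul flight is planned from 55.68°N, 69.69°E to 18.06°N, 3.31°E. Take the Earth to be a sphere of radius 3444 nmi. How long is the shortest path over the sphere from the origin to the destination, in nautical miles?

Haversine: a = sin²(Δφ/2)+cos φ₁ cos φ₂ sin²(Δλ/2) = 0.26459;  σ = 2·atan2(√a,√(1−a))
σ = 61.913° → d = Rσ = 3444·1.08058 = 3722 nmi

3722 nmi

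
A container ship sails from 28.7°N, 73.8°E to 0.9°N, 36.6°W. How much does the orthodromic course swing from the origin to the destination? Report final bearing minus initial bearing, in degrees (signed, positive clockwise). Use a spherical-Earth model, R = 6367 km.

-41.5°

Initial bearing θ₁ = atan2(sin Δλ cos φ₂, cos φ₁ sin φ₂ − sin φ₁ cos φ₂ cos Δλ) = 280.94°
Final bearing θ₂ = (initial bearing from the destination back to the start) + 180° = 239.46°
Δθ = θ₂ − θ₁ = -41.5°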